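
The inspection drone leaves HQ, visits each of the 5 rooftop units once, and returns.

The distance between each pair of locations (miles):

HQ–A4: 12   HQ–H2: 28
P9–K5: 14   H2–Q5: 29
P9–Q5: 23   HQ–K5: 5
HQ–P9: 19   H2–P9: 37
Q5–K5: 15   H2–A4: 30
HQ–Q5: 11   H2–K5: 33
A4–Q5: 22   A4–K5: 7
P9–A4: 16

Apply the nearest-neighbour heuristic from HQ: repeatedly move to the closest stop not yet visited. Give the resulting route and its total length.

108 miles along HQ → K5 → A4 → P9 → Q5 → H2 → HQ.

HQ → [K5:5 / Q5:11 / A4:12 / P9:19 / H2:28] → K5 (5)
K5 → [A4:7 / P9:14 / Q5:15 / H2:33] → A4 (7)
A4 → [P9:16 / Q5:22 / H2:30] → P9 (16)
P9 → [Q5:23 / H2:37] → Q5 (23)
Q5 → [H2:29] → H2 (29)
Return H2→HQ: 28.
Total = 5 + 7 + 16 + 23 + 29 + 28 = 108.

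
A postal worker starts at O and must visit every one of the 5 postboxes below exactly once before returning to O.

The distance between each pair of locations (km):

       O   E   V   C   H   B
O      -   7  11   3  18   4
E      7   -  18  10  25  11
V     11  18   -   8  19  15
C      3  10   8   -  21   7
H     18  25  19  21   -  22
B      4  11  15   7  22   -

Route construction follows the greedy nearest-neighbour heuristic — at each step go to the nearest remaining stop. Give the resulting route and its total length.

O → [C:3 / B:4 / E:7 / V:11 / H:18] → C (3)
C → [B:7 / V:8 / E:10 / H:21] → B (7)
B → [E:11 / V:15 / H:22] → E (11)
E → [V:18 / H:25] → V (18)
V → [H:19] → H (19)
Return H→O: 18.
Total = 3 + 7 + 11 + 18 + 19 + 18 = 76.

Total distance 76 km via the nearest-neighbour route O → C → B → E → V → H → O.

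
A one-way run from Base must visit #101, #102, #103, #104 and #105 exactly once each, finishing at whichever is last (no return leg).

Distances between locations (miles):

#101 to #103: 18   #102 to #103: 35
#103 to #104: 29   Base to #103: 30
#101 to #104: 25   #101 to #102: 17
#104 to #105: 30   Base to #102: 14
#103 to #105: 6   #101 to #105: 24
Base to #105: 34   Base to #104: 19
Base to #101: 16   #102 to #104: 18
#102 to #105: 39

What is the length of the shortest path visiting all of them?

There are 5! = 120 possible orderings.
Base - #101 - #102 - #103 - #104 - #105: 16+17+35+29+30 = 127
Base - #101 - #102 - #103 - #105 - #104: 16+17+35+6+30 = 104
Base - #101 - #102 - #104 - #103 - #105: 16+17+18+29+6 = 86
Base - #101 - #102 - #104 - #105 - #103: 16+17+18+30+6 = 87
Base - #101 - #102 - #105 - #103 - #104: 16+17+39+6+29 = 107
Base - #101 - #102 - #105 - #104 - #103: 16+17+39+30+29 = 131
Base - #101 - #103 - #102 - #104 - #105: 16+18+35+18+30 = 117
Base - #101 - #103 - #102 - #105 - #104: 16+18+35+39+30 = 138
Base - #101 - #103 - #104 - #102 - #105: 16+18+29+18+39 = 120
Base - #101 - #103 - #104 - #105 - #102: 16+18+29+30+39 = 132
Base - #101 - #103 - #105 - #102 - #104: 16+18+6+39+18 = 97
Base - #101 - #103 - #105 - #104 - #102: 16+18+6+30+18 = 88
Base - #101 - #104 - #102 - #103 - #105: 16+25+18+35+6 = 100
Base - #101 - #104 - #102 - #105 - #103: 16+25+18+39+6 = 104
… (106 more)
Base - #104 - #102 - #101 - #103 - #105: 19+18+17+18+6 = 78  ← best
The minimum is 78.
One shortest path: Base → #104 → #102 → #101 → #103 → #105.

Minimum one-way distance = 78 miles.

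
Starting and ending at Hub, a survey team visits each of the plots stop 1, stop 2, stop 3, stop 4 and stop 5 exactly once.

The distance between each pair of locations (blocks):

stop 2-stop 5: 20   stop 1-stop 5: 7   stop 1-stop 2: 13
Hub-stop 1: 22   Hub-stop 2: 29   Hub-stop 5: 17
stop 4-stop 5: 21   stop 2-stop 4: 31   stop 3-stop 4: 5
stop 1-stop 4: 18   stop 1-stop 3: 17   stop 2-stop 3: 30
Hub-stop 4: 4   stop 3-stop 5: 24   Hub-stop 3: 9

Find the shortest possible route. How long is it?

Hub-stop 1-stop 2-stop 3-stop 4-stop 5-Hub: 22+13+30+5+21+17 = 108
Hub-stop 1-stop 2-stop 3-stop 5-stop 4-Hub: 22+13+30+24+21+4 = 114
Hub-stop 1-stop 2-stop 4-stop 3-stop 5-Hub: 22+13+31+5+24+17 = 112
Hub-stop 1-stop 2-stop 4-stop 5-stop 3-Hub: 22+13+31+21+24+9 = 120
Hub-stop 1-stop 2-stop 5-stop 3-stop 4-Hub: 22+13+20+24+5+4 = 88
Hub-stop 1-stop 2-stop 5-stop 4-stop 3-Hub: 22+13+20+21+5+9 = 90
Hub-stop 1-stop 3-stop 2-stop 4-stop 5-Hub: 22+17+30+31+21+17 = 138
Hub-stop 1-stop 3-stop 2-stop 5-stop 4-Hub: 22+17+30+20+21+4 = 114
Hub-stop 1-stop 3-stop 4-stop 2-stop 5-Hub: 22+17+5+31+20+17 = 112
Hub-stop 1-stop 3-stop 4-stop 5-stop 2-Hub: 22+17+5+21+20+29 = 114
Hub-stop 1-stop 3-stop 5-stop 2-stop 4-Hub: 22+17+24+20+31+4 = 118
Hub-stop 1-stop 3-stop 5-stop 4-stop 2-Hub: 22+17+24+21+31+29 = 144
Hub-stop 1-stop 4-stop 2-stop 3-stop 5-Hub: 22+18+31+30+24+17 = 142
Hub-stop 1-stop 4-stop 2-stop 5-stop 3-Hub: 22+18+31+20+24+9 = 124
… (46 more)
Hub-stop 4-stop 3-stop 1-stop 2-stop 5-Hub: 4+5+17+13+20+17 = 76  ← best
The minimum is 76.
One optimal route: Hub → stop 4 → stop 3 → stop 1 → stop 2 → stop 5 → Hub (or its reverse).

76 blocks — the shortest possible round trip.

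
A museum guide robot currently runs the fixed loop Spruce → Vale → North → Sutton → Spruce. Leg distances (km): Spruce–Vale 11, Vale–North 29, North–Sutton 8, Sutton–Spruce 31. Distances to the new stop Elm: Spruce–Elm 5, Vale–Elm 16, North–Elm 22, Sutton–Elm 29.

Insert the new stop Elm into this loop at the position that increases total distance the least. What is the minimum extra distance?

Adding 3 km by placing Elm on the Sutton–Spruce leg.

Insertion cost between consecutive stops i–j is d(i,Elm) + d(Elm,j) − d(i,j):
  between Spruce and Vale: 5 + 16 − 11 = 10
  between Vale and North: 16 + 22 − 29 = 9
  between North and Sutton: 22 + 29 − 8 = 43
  between Sutton and Spruce: 29 + 5 − 31 = 3
Cheapest insertion is between Sutton and Spruce, adding 3.
New total = 79 + 3 = 82.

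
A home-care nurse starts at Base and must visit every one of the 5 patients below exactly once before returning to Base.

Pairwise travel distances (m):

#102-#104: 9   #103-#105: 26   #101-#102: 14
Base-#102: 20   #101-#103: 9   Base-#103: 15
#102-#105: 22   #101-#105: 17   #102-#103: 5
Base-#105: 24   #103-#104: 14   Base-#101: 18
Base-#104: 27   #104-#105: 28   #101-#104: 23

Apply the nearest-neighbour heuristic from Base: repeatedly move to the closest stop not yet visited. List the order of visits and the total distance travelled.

Nearest-neighbour total = 93 m; route Base → #103 → #102 → #104 → #101 → #105 → Base.

Base → [#103:15 / #101:18 / #102:20 / #105:24 / #104:27] → #103 (15)
#103 → [#102:5 / #101:9 / #104:14 / #105:26] → #102 (5)
#102 → [#104:9 / #101:14 / #105:22] → #104 (9)
#104 → [#101:23 / #105:28] → #101 (23)
#101 → [#105:17] → #105 (17)
Return #105→Base: 24.
Total = 15 + 5 + 9 + 23 + 17 + 24 = 93.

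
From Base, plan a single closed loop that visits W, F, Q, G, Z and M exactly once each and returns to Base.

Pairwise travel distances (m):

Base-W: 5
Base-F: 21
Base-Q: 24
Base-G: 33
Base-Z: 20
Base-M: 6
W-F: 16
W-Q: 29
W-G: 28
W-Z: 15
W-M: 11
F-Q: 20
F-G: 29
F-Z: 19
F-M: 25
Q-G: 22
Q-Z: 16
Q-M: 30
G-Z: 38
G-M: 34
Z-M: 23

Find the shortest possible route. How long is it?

Base→W→F→Q→G→Z→M→Base: 5+16+20+22+38+23+6 = 130
Base→W→F→Q→G→M→Z→Base: 5+16+20+22+34+23+20 = 140
Base→W→F→Q→Z→G→M→Base: 5+16+20+16+38+34+6 = 135
Base→W→F→Q→Z→M→G→Base: 5+16+20+16+23+34+33 = 147
Base→W→F→Q→M→G→Z→Base: 5+16+20+30+34+38+20 = 163
Base→W→F→Q→M→Z→G→Base: 5+16+20+30+23+38+33 = 165
Base→W→F→G→Q→Z→M→Base: 5+16+29+22+16+23+6 = 117
Base→W→F→G→Q→M→Z→Base: 5+16+29+22+30+23+20 = 145
… (352 more)
The minimum is 117.
One optimal route: Base → W → F → G → Q → Z → M → Base (or its reverse).

Minimum total distance: 117 m.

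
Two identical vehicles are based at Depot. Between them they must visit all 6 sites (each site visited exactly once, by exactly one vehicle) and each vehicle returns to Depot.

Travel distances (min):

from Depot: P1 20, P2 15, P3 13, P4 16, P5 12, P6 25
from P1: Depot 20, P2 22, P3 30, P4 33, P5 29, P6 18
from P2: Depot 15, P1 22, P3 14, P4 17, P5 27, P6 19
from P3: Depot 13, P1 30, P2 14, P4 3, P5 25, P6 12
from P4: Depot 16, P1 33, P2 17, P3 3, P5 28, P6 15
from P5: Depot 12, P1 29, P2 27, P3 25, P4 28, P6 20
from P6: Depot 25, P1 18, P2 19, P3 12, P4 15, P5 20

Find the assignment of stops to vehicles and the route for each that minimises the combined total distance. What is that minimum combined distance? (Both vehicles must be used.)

Minimum combined distance: 109 min.

Try each way of splitting the stops between the two vehicles (each non-empty) and, for each split, find the best tour for each vehicle:
  {P1} + {P2, P3, P4, P5, P6}: 40 + 79 = 119
  {P2} + {P1, P3, P4, P5, P6}: 30 + 90 = 120
  {P1, P2} + {P3, P4, P5, P6}: 57 + 63 = 120
  {P3} + {P1, P2, P4, P5, P6}: 26 + 105 = 131
  {P1, P3} + {P2, P4, P5, P6}: 63 + 79 = 142
  {P2, P3} + {P1, P4, P5, P6}: 42 + 90 = 132
  … (31 splits in total)
  {P5} + {P1, P2, P3, P4, P6}: 24 + 85 = 109  ← best
Best: vehicle 1 Depot → P5 → Depot = 24; vehicle 2 Depot → P1 → P6 → P3 → P4 → P2 → Depot = 85; combined 109.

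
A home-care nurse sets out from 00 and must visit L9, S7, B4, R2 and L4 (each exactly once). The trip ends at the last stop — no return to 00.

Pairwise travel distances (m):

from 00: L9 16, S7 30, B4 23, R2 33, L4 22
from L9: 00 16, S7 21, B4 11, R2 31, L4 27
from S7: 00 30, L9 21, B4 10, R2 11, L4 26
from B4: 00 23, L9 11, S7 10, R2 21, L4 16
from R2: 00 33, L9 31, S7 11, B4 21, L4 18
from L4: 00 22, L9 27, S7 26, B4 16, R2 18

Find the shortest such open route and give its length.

There are 5! = 120 possible orderings.
00 → L9 → S7 → B4 → R2 → L4: 16+21+10+21+18 = 86
00 → L9 → S7 → B4 → L4 → R2: 16+21+10+16+18 = 81
00 → L9 → S7 → R2 → B4 → L4: 16+21+11+21+16 = 85
00 → L9 → S7 → R2 → L4 → B4: 16+21+11+18+16 = 82
00 → L9 → S7 → L4 → B4 → R2: 16+21+26+16+21 = 100
00 → L9 → S7 → L4 → R2 → B4: 16+21+26+18+21 = 102
00 → L9 → B4 → S7 → R2 → L4: 16+11+10+11+18 = 66
00 → L9 → B4 → S7 → L4 → R2: 16+11+10+26+18 = 81
00 → L9 → B4 → R2 → S7 → L4: 16+11+21+11+26 = 85
00 → L9 → B4 → R2 → L4 → S7: 16+11+21+18+26 = 92
00 → L9 → B4 → L4 → S7 → R2: 16+11+16+26+11 = 80
00 → L9 → B4 → L4 → R2 → S7: 16+11+16+18+11 = 72
00 → L9 → R2 → S7 → B4 → L4: 16+31+11+10+16 = 84
00 → L9 → R2 → S7 → L4 → B4: 16+31+11+26+16 = 100
… (106 more)
The minimum is 66.
One shortest path: 00 → L9 → B4 → S7 → R2 → L4.

Shortest open route: 66 m.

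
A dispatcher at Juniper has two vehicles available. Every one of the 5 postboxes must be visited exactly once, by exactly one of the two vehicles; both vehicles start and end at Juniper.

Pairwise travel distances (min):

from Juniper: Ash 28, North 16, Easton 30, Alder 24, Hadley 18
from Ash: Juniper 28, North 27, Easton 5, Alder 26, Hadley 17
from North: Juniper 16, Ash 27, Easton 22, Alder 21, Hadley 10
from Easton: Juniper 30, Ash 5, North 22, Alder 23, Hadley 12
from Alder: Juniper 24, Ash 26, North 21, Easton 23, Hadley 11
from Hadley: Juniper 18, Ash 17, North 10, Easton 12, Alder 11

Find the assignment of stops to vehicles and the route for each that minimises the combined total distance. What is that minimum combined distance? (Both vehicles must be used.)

112 min — the smallest possible combined total.

Try each way of splitting the stops between the two vehicles (each non-empty) and, for each split, find the best tour for each vehicle:
  {Ash} + {North, Easton, Alder, Hadley}: 56 + 85 = 141
  {North} + {Ash, Easton, Alder, Hadley}: 32 + 80 = 112
  {Ash, North} + {Easton, Alder, Hadley}: 71 + 77 = 148
  {Easton} + {Ash, North, Alder, Hadley}: 60 + 91 = 151
  {Ash, Easton} + {North, Alder, Hadley}: 63 + 61 = 124
  {North, Easton} + {Ash, Alder, Hadley}: 68 + 80 = 148
  … (15 splits in total)
Best: vehicle 1 Juniper → North → Juniper = 32; vehicle 2 Juniper → Ash → Easton → Hadley → Alder → Juniper = 80; combined 112.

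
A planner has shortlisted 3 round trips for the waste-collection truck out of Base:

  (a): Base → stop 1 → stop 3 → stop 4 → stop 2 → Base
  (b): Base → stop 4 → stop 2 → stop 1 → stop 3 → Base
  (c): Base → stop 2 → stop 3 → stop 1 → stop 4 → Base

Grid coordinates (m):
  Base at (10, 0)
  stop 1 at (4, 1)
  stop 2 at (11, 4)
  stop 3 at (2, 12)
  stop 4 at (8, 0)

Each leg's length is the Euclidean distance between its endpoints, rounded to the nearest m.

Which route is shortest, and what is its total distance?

(a): 6 + 11 + 13 + 5 + 4 = 39
(b): 2 + 5 + 8 + 11 + 14 = 40
(c): 4 + 12 + 11 + 4 + 2 = 33

33 m — (c) is the shortest.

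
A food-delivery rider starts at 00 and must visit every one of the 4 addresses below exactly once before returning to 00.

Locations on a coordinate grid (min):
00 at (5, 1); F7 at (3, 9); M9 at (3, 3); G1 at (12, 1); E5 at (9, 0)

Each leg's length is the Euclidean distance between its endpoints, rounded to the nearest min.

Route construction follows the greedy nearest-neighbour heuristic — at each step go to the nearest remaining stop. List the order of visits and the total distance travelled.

From 00: distances to unvisited — M9=3, E5=4, G1=7, F7=8. Nearest is M9 (3).
From M9: distances to unvisited — F7=6, E5=7, G1=9. Nearest is F7 (6).
From F7: distances to unvisited — E5=11, G1=12. Nearest is E5 (11).
From E5: distances to unvisited — G1=3. Nearest is G1 (3).
Return G1→00: 7.
Total = 3 + 6 + 11 + 3 + 7 = 30.

Total distance 30 min via the nearest-neighbour route 00 → M9 → F7 → E5 → G1 → 00.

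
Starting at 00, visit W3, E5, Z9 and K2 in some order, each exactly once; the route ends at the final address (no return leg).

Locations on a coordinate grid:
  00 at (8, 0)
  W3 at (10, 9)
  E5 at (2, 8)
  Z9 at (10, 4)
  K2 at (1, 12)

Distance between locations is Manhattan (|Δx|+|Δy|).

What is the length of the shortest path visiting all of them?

There are 4! = 24 possible orderings.
00 - W3 - E5 - Z9 - K2: 11+9+12+17 = 49
00 - W3 - E5 - K2 - Z9: 11+9+5+17 = 42
00 - W3 - Z9 - E5 - K2: 11+5+12+5 = 33
00 - W3 - Z9 - K2 - E5: 11+5+17+5 = 38
00 - W3 - K2 - E5 - Z9: 11+12+5+12 = 40
00 - W3 - K2 - Z9 - E5: 11+12+17+12 = 52
00 - E5 - W3 - Z9 - K2: 14+9+5+17 = 45
00 - E5 - W3 - K2 - Z9: 14+9+12+17 = 52
00 - E5 - Z9 - W3 - K2: 14+12+5+12 = 43
00 - E5 - Z9 - K2 - W3: 14+12+17+12 = 55
00 - E5 - K2 - W3 - Z9: 14+5+12+5 = 36
00 - E5 - K2 - Z9 - W3: 14+5+17+5 = 41
00 - Z9 - W3 - E5 - K2: 6+5+9+5 = 25
00 - Z9 - W3 - K2 - E5: 6+5+12+5 = 28
… (10 more)
The minimum is 25.
One shortest path: 00 → Z9 → W3 → E5 → K2.

25 — the minimum one-way total.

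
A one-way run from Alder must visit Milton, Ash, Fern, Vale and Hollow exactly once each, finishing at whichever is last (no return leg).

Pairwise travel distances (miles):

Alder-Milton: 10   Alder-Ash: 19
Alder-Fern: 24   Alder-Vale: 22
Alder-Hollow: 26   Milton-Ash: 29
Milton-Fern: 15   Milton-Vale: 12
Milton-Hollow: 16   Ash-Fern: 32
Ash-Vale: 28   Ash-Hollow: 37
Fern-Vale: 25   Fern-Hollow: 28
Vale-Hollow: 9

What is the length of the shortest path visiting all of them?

Minimum one-way distance = 87 miles.

There are 5! = 120 possible orderings.
Alder→Milton→Ash→Fern→Vale→Hollow: 10+29+32+25+9 = 105
Alder→Milton→Ash→Fern→Hollow→Vale: 10+29+32+28+9 = 108
Alder→Milton→Ash→Vale→Fern→Hollow: 10+29+28+25+28 = 120
Alder→Milton→Ash→Vale→Hollow→Fern: 10+29+28+9+28 = 104
Alder→Milton→Ash→Hollow→Fern→Vale: 10+29+37+28+25 = 129
Alder→Milton→Ash→Hollow→Vale→Fern: 10+29+37+9+25 = 110
Alder→Milton→Fern→Ash→Vale→Hollow: 10+15+32+28+9 = 94
Alder→Milton→Fern→Ash→Hollow→Vale: 10+15+32+37+9 = 103
Alder→Milton→Fern→Vale→Ash→Hollow: 10+15+25+28+37 = 115
Alder→Milton→Fern→Vale→Hollow→Ash: 10+15+25+9+37 = 96
Alder→Milton→Fern→Hollow→Ash→Vale: 10+15+28+37+28 = 118
Alder→Milton→Fern→Hollow→Vale→Ash: 10+15+28+9+28 = 90
Alder→Milton→Vale→Ash→Fern→Hollow: 10+12+28+32+28 = 110
Alder→Milton→Vale→Ash→Hollow→Fern: 10+12+28+37+28 = 115
… (106 more)
Alder→Ash→Fern→Milton→Vale→Hollow: 19+32+15+12+9 = 87  ← best
The minimum is 87.
One shortest path: Alder → Ash → Fern → Milton → Vale → Hollow.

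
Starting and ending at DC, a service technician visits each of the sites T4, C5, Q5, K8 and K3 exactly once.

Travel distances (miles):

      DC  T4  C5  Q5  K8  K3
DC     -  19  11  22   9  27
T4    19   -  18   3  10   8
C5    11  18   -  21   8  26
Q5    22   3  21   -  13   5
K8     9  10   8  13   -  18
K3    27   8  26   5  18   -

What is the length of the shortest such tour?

Minimum total distance: 64 miles.

There are 60 distinct closed tours to check (reversals are equivalent).
DC - T4 - C5 - Q5 - K8 - K3 - DC: 19+18+21+13+18+27 = 116
DC - T4 - C5 - Q5 - K3 - K8 - DC: 19+18+21+5+18+9 = 90
DC - T4 - C5 - K8 - Q5 - K3 - DC: 19+18+8+13+5+27 = 90
DC - T4 - C5 - K8 - K3 - Q5 - DC: 19+18+8+18+5+22 = 90
DC - T4 - C5 - K3 - Q5 - K8 - DC: 19+18+26+5+13+9 = 90
DC - T4 - C5 - K3 - K8 - Q5 - DC: 19+18+26+18+13+22 = 116
DC - T4 - Q5 - C5 - K8 - K3 - DC: 19+3+21+8+18+27 = 96
DC - T4 - Q5 - C5 - K3 - K8 - DC: 19+3+21+26+18+9 = 96
DC - T4 - Q5 - K8 - C5 - K3 - DC: 19+3+13+8+26+27 = 96
DC - T4 - Q5 - K8 - K3 - C5 - DC: 19+3+13+18+26+11 = 90
DC - T4 - Q5 - K3 - C5 - K8 - DC: 19+3+5+26+8+9 = 70
DC - T4 - Q5 - K3 - K8 - C5 - DC: 19+3+5+18+8+11 = 64
DC - T4 - K8 - C5 - Q5 - K3 - DC: 19+10+8+21+5+27 = 90
DC - T4 - K8 - C5 - K3 - Q5 - DC: 19+10+8+26+5+22 = 90
… (46 more)
The minimum is 64.
One optimal route: DC → T4 → Q5 → K3 → K8 → C5 → DC (or its reverse).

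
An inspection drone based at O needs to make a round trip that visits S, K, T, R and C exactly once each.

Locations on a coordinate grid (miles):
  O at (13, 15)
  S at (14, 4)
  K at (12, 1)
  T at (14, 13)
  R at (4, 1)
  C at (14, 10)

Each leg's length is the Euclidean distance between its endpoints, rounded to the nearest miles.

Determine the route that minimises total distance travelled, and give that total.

O - S - K - T - R - C - O: 11+4+12+16+13+5 = 61
O - S - K - T - C - R - O: 11+4+12+3+13+17 = 60
O - S - K - R - T - C - O: 11+4+8+16+3+5 = 47
O - S - K - R - C - T - O: 11+4+8+13+3+2 = 41
O - S - K - C - T - R - O: 11+4+9+3+16+17 = 60
O - S - K - C - R - T - O: 11+4+9+13+16+2 = 55
O - S - T - K - R - C - O: 11+9+12+8+13+5 = 58
O - S - T - K - C - R - O: 11+9+12+9+13+17 = 71
O - S - T - R - K - C - O: 11+9+16+8+9+5 = 58
O - S - T - R - C - K - O: 11+9+16+13+9+14 = 72
O - S - T - C - K - R - O: 11+9+3+9+8+17 = 57
O - S - T - C - R - K - O: 11+9+3+13+8+14 = 58
O - S - R - K - T - C - O: 11+10+8+12+3+5 = 49
O - S - R - K - C - T - O: 11+10+8+9+3+2 = 43
… (46 more)
O - T - C - S - K - R - O: 2+3+6+4+8+17 = 40  ← best
The minimum is 40.
One optimal route: O → T → C → S → K → R → O (or its reverse).

40 miles — the shortest possible round trip.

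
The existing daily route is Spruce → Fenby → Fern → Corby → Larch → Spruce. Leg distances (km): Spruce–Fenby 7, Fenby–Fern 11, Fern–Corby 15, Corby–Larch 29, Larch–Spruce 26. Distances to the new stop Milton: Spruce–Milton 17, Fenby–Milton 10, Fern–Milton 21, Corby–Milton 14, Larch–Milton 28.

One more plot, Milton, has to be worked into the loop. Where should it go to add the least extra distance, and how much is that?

Insertion cost between consecutive stops i–j is d(i,Milton) + d(Milton,j) − d(i,j):
  between Spruce and Fenby: 17 + 10 − 7 = 20
  between Fenby and Fern: 10 + 21 − 11 = 20
  between Fern and Corby: 21 + 14 − 15 = 20
  between Corby and Larch: 14 + 28 − 29 = 13
  between Larch and Spruce: 28 + 17 − 26 = 19
Cheapest insertion is between Corby and Larch, adding 13.
New total = 88 + 13 = 101.

Adding 13 km by placing Milton on the Corby–Larch leg.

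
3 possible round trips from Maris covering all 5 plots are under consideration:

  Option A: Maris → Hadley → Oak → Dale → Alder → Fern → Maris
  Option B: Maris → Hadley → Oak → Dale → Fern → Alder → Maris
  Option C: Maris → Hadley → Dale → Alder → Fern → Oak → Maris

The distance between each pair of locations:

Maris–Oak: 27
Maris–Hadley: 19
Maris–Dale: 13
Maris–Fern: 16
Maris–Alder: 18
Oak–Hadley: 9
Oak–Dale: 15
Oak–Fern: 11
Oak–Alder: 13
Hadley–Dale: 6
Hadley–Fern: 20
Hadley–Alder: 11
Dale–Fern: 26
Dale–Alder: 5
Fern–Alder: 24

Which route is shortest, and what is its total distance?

Option A: 19 + 9 + 15 + 5 + 24 + 16 = 88
Option B: 19 + 9 + 15 + 26 + 24 + 18 = 111
Option C: 19 + 6 + 5 + 24 + 11 + 27 = 92

Shortest is Option A, total 88.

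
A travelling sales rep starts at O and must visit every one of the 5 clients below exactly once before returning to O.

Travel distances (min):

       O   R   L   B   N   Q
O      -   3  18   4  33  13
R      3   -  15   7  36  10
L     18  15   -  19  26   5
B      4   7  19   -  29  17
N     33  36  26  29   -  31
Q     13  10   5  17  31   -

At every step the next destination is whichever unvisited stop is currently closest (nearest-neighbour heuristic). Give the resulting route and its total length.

At O the remaining stops are R 3, B 4, Q 13, L 18, N 33; go to R.
At R the remaining stops are B 7, Q 10, L 15, N 36; go to B.
At B the remaining stops are Q 17, L 19, N 29; go to Q.
At Q the remaining stops are L 5, N 31; go to L.
At L the remaining stops are N 26; go to N.
Return N→O: 33.
Total = 3 + 7 + 17 + 5 + 26 + 33 = 91.

91 min along O → R → B → Q → L → N → O.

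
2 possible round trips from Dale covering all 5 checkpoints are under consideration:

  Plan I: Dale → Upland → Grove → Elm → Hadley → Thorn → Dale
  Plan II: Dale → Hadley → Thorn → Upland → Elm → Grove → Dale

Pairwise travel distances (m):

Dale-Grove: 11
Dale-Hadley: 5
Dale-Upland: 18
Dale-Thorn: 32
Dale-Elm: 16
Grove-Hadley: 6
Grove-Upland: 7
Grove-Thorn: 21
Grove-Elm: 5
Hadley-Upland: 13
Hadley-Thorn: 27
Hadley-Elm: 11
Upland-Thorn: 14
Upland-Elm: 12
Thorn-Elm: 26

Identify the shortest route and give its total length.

74 m — Plan II is the shortest.

Plan I: 18 + 7 + 5 + 11 + 27 + 32 = 100
Plan II: 5 + 27 + 14 + 12 + 5 + 11 = 74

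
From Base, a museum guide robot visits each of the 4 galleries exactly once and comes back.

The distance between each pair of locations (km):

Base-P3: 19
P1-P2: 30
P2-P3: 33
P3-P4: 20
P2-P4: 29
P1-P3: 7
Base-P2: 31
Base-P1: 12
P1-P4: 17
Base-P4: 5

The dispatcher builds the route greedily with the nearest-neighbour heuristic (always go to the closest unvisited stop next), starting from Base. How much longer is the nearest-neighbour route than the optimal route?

From Base: P4=5, P1=12, P3=19, P2=31 → choose P4 (5).
From P4: P1=17, P3=20, P2=29 → choose P1 (17).
From P1: P3=7, P2=30 → choose P3 (7).
From P3: P2=33 → choose P2 (33).
NN route Base → P4 → P1 → P3 → P2 → Base costs 93.
Optimal: Base → P1 → P3 → P2 → P4 → Base costs 86 (by enumerating all 12 distinct tours).
Excess = 93 − 86 = 7.

The nearest-neighbour route is 7 km longer than optimal.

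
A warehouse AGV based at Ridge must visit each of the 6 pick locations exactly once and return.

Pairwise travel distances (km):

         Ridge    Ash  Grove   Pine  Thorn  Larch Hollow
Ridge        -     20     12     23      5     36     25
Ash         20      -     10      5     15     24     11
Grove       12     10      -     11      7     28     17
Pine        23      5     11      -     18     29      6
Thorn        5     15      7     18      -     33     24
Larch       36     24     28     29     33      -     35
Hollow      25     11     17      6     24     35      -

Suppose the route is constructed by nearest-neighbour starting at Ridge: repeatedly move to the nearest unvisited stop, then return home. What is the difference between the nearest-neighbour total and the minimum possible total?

Excess over optimum: 4 km.

Ridge: Thorn=5, Grove=12, Ash=20, Pine=23, Hollow=25, Larch=36 ⇒ Thorn
Thorn: Grove=7, Ash=15, Pine=18, Hollow=24, Larch=33 ⇒ Grove
Grove: Ash=10, Pine=11, Hollow=17, Larch=28 ⇒ Ash
Ash: Pine=5, Hollow=11, Larch=24 ⇒ Pine
Pine: Hollow=6, Larch=29 ⇒ Hollow
Hollow: Larch=35 ⇒ Larch
NN route Ridge → Thorn → Grove → Ash → Pine → Hollow → Larch → Ridge costs 104.
Optimal: Ridge → Thorn → Grove → Pine → Hollow → Ash → Larch → Ridge costs 100 (by enumerating all 360 distinct tours).
Excess = 104 − 100 = 4.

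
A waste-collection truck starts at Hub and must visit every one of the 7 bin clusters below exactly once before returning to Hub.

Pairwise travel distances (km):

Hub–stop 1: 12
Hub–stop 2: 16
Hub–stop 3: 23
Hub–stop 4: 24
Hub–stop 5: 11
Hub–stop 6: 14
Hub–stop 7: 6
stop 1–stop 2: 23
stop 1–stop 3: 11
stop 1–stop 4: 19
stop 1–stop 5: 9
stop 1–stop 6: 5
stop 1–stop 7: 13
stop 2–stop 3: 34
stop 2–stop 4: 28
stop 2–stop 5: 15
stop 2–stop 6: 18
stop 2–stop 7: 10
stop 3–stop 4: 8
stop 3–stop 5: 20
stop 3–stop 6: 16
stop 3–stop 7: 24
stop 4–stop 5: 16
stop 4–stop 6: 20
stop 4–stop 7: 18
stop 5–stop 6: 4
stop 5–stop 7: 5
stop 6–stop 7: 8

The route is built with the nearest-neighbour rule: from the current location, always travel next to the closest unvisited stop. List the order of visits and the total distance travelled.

83 km along Hub → stop 7 → stop 5 → stop 6 → stop 1 → stop 3 → stop 4 → stop 2 → Hub.

From Hub: distances to unvisited — stop 7=6, stop 5=11, stop 1=12, stop 6=14, stop 2=16, stop 3=23, stop 4=24. Nearest is stop 7 (6).
From stop 7: distances to unvisited — stop 5=5, stop 6=8, stop 2=10, stop 1=13, stop 4=18, stop 3=24. Nearest is stop 5 (5).
From stop 5: distances to unvisited — stop 6=4, stop 1=9, stop 2=15, stop 4=16, stop 3=20. Nearest is stop 6 (4).
From stop 6: distances to unvisited — stop 1=5, stop 3=16, stop 2=18, stop 4=20. Nearest is stop 1 (5).
From stop 1: distances to unvisited — stop 3=11, stop 4=19, stop 2=23. Nearest is stop 3 (11).
From stop 3: distances to unvisited — stop 4=8, stop 2=34. Nearest is stop 4 (8).
From stop 4: distances to unvisited — stop 2=28. Nearest is stop 2 (28).
Return stop 2→Hub: 16.
Total = 6 + 5 + 4 + 5 + 11 + 8 + 28 + 16 = 83.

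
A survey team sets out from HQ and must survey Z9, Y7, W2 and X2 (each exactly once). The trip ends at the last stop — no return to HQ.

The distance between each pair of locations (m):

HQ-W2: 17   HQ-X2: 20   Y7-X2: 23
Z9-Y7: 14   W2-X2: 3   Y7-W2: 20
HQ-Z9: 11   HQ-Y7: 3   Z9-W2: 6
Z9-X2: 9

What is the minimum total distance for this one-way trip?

There are 4! = 24 possible orderings.
HQ - Z9 - Y7 - W2 - X2: 11+14+20+3 = 48
HQ - Z9 - Y7 - X2 - W2: 11+14+23+3 = 51
HQ - Z9 - W2 - Y7 - X2: 11+6+20+23 = 60
HQ - Z9 - W2 - X2 - Y7: 11+6+3+23 = 43
HQ - Z9 - X2 - Y7 - W2: 11+9+23+20 = 63
HQ - Z9 - X2 - W2 - Y7: 11+9+3+20 = 43
HQ - Y7 - Z9 - W2 - X2: 3+14+6+3 = 26
HQ - Y7 - Z9 - X2 - W2: 3+14+9+3 = 29
HQ - Y7 - W2 - Z9 - X2: 3+20+6+9 = 38
HQ - Y7 - W2 - X2 - Z9: 3+20+3+9 = 35
HQ - Y7 - X2 - Z9 - W2: 3+23+9+6 = 41
HQ - Y7 - X2 - W2 - Z9: 3+23+3+6 = 35
HQ - W2 - Z9 - Y7 - X2: 17+6+14+23 = 60
HQ - W2 - Z9 - X2 - Y7: 17+6+9+23 = 55
… (10 more)
The minimum is 26.
One shortest path: HQ → Y7 → Z9 → W2 → X2.

Shortest open route: 26 m.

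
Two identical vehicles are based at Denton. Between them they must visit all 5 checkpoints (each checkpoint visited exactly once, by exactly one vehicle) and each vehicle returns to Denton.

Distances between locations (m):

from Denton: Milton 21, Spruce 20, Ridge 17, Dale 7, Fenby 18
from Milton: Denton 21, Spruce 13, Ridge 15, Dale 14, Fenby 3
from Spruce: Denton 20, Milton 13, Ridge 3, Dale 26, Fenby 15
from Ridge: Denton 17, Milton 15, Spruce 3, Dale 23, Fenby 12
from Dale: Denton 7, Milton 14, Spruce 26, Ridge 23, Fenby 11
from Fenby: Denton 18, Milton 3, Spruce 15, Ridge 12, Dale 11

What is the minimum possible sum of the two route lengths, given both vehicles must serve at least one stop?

Minimum combined distance: 68 m.

Check every non-empty split of the stops between the two vehicles; for each half take its own optimal tour:
  {Milton} + {Spruce, Ridge, Dale, Fenby}: 42 + 53 = 95
  {Spruce} + {Milton, Ridge, Dale, Fenby}: 40 + 53 = 93
  {Milton, Spruce} + {Ridge, Dale, Fenby}: 54 + 47 = 101
  {Ridge} + {Milton, Spruce, Dale, Fenby}: 34 + 54 = 88
  {Milton, Ridge} + {Spruce, Dale, Fenby}: 53 + 53 = 106
  {Spruce, Ridge} + {Milton, Dale, Fenby}: 40 + 42 = 82
  … (15 splits in total)
  {Dale} + {Milton, Spruce, Ridge, Fenby}: 14 + 54 = 68  ← best
Best: vehicle 1 Denton → Dale → Denton = 14; vehicle 2 Denton → Ridge → Spruce → Milton → Fenby → Denton = 54; combined 68.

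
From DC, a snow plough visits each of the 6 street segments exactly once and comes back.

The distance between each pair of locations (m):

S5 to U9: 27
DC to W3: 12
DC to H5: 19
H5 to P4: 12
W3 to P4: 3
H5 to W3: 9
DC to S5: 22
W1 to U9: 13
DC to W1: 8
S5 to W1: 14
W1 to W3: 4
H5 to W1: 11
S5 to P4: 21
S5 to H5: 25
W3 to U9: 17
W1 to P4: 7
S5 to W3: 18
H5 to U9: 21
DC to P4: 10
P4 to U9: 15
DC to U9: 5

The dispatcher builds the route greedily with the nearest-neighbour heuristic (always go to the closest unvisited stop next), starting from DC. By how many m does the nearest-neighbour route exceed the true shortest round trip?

DC: U9=5, W1=8, P4=10, W3=12, H5=19, S5=22 ⇒ U9
U9: W1=13, P4=15, W3=17, H5=21, S5=27 ⇒ W1
W1: W3=4, P4=7, H5=11, S5=14 ⇒ W3
W3: P4=3, H5=9, S5=18 ⇒ P4
P4: H5=12, S5=21 ⇒ H5
H5: S5=25 ⇒ S5
NN route DC → U9 → W1 → W3 → P4 → H5 → S5 → DC costs 84.
Optimal: DC → S5 → W1 → H5 → W3 → P4 → U9 → DC costs 79 (by enumerating all 360 distinct tours).
Excess = 84 − 79 = 5.

Excess over optimum: 5 m.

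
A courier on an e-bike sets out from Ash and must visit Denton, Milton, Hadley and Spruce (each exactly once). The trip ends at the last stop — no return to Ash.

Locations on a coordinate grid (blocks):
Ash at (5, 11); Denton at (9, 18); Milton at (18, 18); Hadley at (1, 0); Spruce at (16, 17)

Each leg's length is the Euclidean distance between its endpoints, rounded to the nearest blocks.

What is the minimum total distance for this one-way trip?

There are 4! = 24 possible orderings.
Ash → Denton → Milton → Hadley → Spruce: 8+9+25+23 = 65
Ash → Denton → Milton → Spruce → Hadley: 8+9+2+23 = 42
Ash → Denton → Hadley → Milton → Spruce: 8+20+25+2 = 55
Ash → Denton → Hadley → Spruce → Milton: 8+20+23+2 = 53
Ash → Denton → Spruce → Milton → Hadley: 8+7+2+25 = 42
Ash → Denton → Spruce → Hadley → Milton: 8+7+23+25 = 63
Ash → Milton → Denton → Hadley → Spruce: 15+9+20+23 = 67
Ash → Milton → Denton → Spruce → Hadley: 15+9+7+23 = 54
Ash → Milton → Hadley → Denton → Spruce: 15+25+20+7 = 67
Ash → Milton → Hadley → Spruce → Denton: 15+25+23+7 = 70
Ash → Milton → Spruce → Denton → Hadley: 15+2+7+20 = 44
Ash → Milton → Spruce → Hadley → Denton: 15+2+23+20 = 60
Ash → Hadley → Denton → Milton → Spruce: 12+20+9+2 = 43
Ash → Hadley → Denton → Spruce → Milton: 12+20+7+2 = 41
… (10 more)
The minimum is 41.
One shortest path: Ash → Hadley → Denton → Spruce → Milton.

Shortest open route: 41 blocks.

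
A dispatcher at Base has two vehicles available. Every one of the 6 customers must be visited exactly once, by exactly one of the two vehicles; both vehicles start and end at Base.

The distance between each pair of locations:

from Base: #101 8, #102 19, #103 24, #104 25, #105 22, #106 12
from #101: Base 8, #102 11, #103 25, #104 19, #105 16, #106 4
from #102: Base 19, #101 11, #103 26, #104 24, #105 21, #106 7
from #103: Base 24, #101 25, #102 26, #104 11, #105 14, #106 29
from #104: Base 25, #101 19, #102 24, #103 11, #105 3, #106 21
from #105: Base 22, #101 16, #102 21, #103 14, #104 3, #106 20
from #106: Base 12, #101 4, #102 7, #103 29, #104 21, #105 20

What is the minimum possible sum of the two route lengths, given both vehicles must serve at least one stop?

Check every non-empty split of the stops between the two vehicles; for each half take its own optimal tour:
  {#101} + {#102, #103, #104, #105, #106}: 16 + 78 = 94
  {#102} + {#101, #103, #104, #105, #106}: 38 + 70 = 108
  {#101, #102} + {#103, #104, #105, #106}: 38 + 70 = 108
  {#103} + {#101, #102, #104, #105, #106}: 48 + 68 = 116
  {#101, #103} + {#102, #104, #105, #106}: 57 + 68 = 125
  {#102, #103} + {#101, #104, #105, #106}: 69 + 58 = 127
  … (31 splits in total)
Best: vehicle 1 Base → #101 → Base = 16; vehicle 2 Base → #103 → #104 → #105 → #102 → #106 → Base = 78; combined 94.

Minimum combined distance: 94.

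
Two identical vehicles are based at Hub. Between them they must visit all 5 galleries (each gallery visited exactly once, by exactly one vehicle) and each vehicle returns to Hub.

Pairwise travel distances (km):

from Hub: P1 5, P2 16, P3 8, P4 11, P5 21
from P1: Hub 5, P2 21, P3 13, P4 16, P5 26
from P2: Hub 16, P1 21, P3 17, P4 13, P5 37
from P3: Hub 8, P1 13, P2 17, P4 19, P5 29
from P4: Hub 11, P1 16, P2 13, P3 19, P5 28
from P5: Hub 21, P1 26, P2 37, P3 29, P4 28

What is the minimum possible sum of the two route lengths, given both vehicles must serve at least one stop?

Minimum combined distance: 97 km.

Check every non-empty split of the stops between the two vehicles; for each half take its own optimal tour:
  {P1} + {P2, P3, P4, P5}: 10 + 87 = 97
  {P2} + {P1, P3, P4, P5}: 32 + 86 = 118
  {P1, P2} + {P3, P4, P5}: 42 + 76 = 118
  {P3} + {P1, P2, P4, P5}: 16 + 88 = 104
  {P1, P3} + {P2, P4, P5}: 26 + 78 = 104
  {P2, P3} + {P1, P4, P5}: 41 + 70 = 111
  … (15 splits in total)
Best: vehicle 1 Hub → P1 → Hub = 10; vehicle 2 Hub → P3 → P2 → P4 → P5 → Hub = 87; combined 97.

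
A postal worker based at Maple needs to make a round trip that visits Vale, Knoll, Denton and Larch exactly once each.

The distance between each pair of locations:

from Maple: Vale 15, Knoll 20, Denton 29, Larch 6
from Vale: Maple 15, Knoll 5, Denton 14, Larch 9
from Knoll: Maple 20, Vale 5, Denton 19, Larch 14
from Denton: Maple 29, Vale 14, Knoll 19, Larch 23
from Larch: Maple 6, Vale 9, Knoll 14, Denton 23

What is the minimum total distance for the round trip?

68 — the shortest possible round trip.

With 4 stops there are 4!/2 = 12 distinct round trips (a route and its reverse cost the same).
Maple→Vale→Knoll→Denton→Larch→Maple: 15+5+19+23+6 = 68
Maple→Vale→Knoll→Larch→Denton→Maple: 15+5+14+23+29 = 86
Maple→Vale→Denton→Knoll→Larch→Maple: 15+14+19+14+6 = 68
Maple→Vale→Denton→Larch→Knoll→Maple: 15+14+23+14+20 = 86
Maple→Vale→Larch→Knoll→Denton→Maple: 15+9+14+19+29 = 86
Maple→Vale→Larch→Denton→Knoll→Maple: 15+9+23+19+20 = 86
Maple→Knoll→Vale→Denton→Larch→Maple: 20+5+14+23+6 = 68
Maple→Knoll→Vale→Larch→Denton→Maple: 20+5+9+23+29 = 86
Maple→Knoll→Denton→Vale→Larch→Maple: 20+19+14+9+6 = 68
Maple→Knoll→Larch→Vale→Denton→Maple: 20+14+9+14+29 = 86
Maple→Denton→Vale→Knoll→Larch→Maple: 29+14+5+14+6 = 68
Maple→Denton→Knoll→Vale→Larch→Maple: 29+19+5+9+6 = 68
The minimum is 68.
One optimal route: Maple → Vale → Knoll → Denton → Larch → Maple (or its reverse).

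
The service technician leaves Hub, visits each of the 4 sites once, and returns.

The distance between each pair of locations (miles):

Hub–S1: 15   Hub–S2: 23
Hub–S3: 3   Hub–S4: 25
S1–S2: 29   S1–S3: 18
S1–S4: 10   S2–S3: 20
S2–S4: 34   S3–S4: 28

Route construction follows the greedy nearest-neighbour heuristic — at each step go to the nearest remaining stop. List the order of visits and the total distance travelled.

At Hub the remaining stops are S3 3, S1 15, S2 23, S4 25; go to S3.
At S3 the remaining stops are S1 18, S2 20, S4 28; go to S1.
At S1 the remaining stops are S4 10, S2 29; go to S4.
At S4 the remaining stops are S2 34; go to S2.
Return S2→Hub: 23.
Total = 3 + 18 + 10 + 34 + 23 = 88.

88 miles along Hub → S3 → S1 → S4 → S2 → Hub.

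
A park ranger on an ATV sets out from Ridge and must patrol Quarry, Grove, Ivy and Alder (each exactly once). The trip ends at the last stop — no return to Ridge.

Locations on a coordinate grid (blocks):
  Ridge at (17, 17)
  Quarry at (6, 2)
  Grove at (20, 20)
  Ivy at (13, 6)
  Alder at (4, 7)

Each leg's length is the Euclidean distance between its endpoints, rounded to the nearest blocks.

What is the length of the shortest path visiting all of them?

Minimum one-way distance = 33 blocks.

There are 4! = 24 possible orderings.
Ridge→Quarry→Grove→Ivy→Alder: 19+23+16+9 = 67
Ridge→Quarry→Grove→Alder→Ivy: 19+23+21+9 = 72
Ridge→Quarry→Ivy→Grove→Alder: 19+8+16+21 = 64
Ridge→Quarry→Ivy→Alder→Grove: 19+8+9+21 = 57
Ridge→Quarry→Alder→Grove→Ivy: 19+5+21+16 = 61
Ridge→Quarry→Alder→Ivy→Grove: 19+5+9+16 = 49
Ridge→Grove→Quarry→Ivy→Alder: 4+23+8+9 = 44
Ridge→Grove→Quarry→Alder→Ivy: 4+23+5+9 = 41
Ridge→Grove→Ivy→Quarry→Alder: 4+16+8+5 = 33
Ridge→Grove→Ivy→Alder→Quarry: 4+16+9+5 = 34
Ridge→Grove→Alder→Quarry→Ivy: 4+21+5+8 = 38
Ridge→Grove→Alder→Ivy→Quarry: 4+21+9+8 = 42
Ridge→Ivy→Quarry→Grove→Alder: 12+8+23+21 = 64
Ridge→Ivy→Quarry→Alder→Grove: 12+8+5+21 = 46
… (10 more)
The minimum is 33.
One shortest path: Ridge → Grove → Ivy → Quarry → Alder.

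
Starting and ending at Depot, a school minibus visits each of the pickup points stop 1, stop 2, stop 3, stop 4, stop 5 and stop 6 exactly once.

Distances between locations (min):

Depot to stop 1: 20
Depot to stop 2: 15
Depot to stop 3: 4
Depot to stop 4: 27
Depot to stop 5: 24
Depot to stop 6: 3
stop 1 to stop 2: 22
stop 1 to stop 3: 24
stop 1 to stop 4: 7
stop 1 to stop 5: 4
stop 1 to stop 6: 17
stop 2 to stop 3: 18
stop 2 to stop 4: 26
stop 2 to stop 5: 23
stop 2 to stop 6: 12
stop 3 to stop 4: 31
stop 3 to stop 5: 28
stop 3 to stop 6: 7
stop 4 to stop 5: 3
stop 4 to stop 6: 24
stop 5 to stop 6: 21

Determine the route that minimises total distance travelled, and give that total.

With 6 stops there are 6!/2 = 360 distinct round trips (a route and its reverse cost the same).
Depot-stop 1-stop 2-stop 3-stop 4-stop 5-stop 6-Depot: 20+22+18+31+3+21+3 = 118
Depot-stop 1-stop 2-stop 3-stop 4-stop 6-stop 5-Depot: 20+22+18+31+24+21+24 = 160
Depot-stop 1-stop 2-stop 3-stop 5-stop 4-stop 6-Depot: 20+22+18+28+3+24+3 = 118
Depot-stop 1-stop 2-stop 3-stop 5-stop 6-stop 4-Depot: 20+22+18+28+21+24+27 = 160
Depot-stop 1-stop 2-stop 3-stop 6-stop 4-stop 5-Depot: 20+22+18+7+24+3+24 = 118
Depot-stop 1-stop 2-stop 3-stop 6-stop 5-stop 4-Depot: 20+22+18+7+21+3+27 = 118
Depot-stop 1-stop 2-stop 4-stop 3-stop 5-stop 6-Depot: 20+22+26+31+28+21+3 = 151
Depot-stop 1-stop 2-stop 4-stop 3-stop 6-stop 5-Depot: 20+22+26+31+7+21+24 = 151
… (352 more)
Depot-stop 3-stop 2-stop 4-stop 5-stop 1-stop 6-Depot: 4+18+26+3+4+17+3 = 75  ← best
The minimum is 75.
One optimal route: Depot → stop 3 → stop 2 → stop 4 → stop 5 → stop 1 → stop 6 → Depot (or its reverse).

Shortest round trip = 75 min.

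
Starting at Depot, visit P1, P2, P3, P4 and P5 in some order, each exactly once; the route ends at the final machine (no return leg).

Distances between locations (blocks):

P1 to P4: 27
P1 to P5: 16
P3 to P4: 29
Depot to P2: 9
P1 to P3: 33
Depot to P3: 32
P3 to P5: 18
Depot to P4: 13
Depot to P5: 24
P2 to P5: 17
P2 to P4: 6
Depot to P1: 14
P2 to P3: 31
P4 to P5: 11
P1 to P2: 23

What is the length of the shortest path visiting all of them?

There are 5! = 120 possible orderings.
Depot→P1→P2→P3→P4→P5: 14+23+31+29+11 = 108
Depot→P1→P2→P3→P5→P4: 14+23+31+18+11 = 97
Depot→P1→P2→P4→P3→P5: 14+23+6+29+18 = 90
Depot→P1→P2→P4→P5→P3: 14+23+6+11+18 = 72
Depot→P1→P2→P5→P3→P4: 14+23+17+18+29 = 101
Depot→P1→P2→P5→P4→P3: 14+23+17+11+29 = 94
Depot→P1→P3→P2→P4→P5: 14+33+31+6+11 = 95
Depot→P1→P3→P2→P5→P4: 14+33+31+17+11 = 106
Depot→P1→P3→P4→P2→P5: 14+33+29+6+17 = 99
Depot→P1→P3→P4→P5→P2: 14+33+29+11+17 = 104
Depot→P1→P3→P5→P2→P4: 14+33+18+17+6 = 88
Depot→P1→P3→P5→P4→P2: 14+33+18+11+6 = 82
Depot→P1→P4→P2→P3→P5: 14+27+6+31+18 = 96
Depot→P1→P4→P2→P5→P3: 14+27+6+17+18 = 82
… (106 more)
The minimum is 72.
One shortest path: Depot → P1 → P2 → P4 → P5 → P3.

Shortest open route: 72 blocks.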